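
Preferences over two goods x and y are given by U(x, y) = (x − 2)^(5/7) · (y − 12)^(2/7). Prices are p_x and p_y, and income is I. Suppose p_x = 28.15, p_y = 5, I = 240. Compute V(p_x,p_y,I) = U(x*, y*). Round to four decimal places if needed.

V = 3.9582

Let x' = x−2, y' = y−12. MRS = (5/2)·y'/x' = p_x/p_y.
After buying the subsistence bundle (2, 12), a share 5/7 of the remaining income goes to x: x* = 2 + 5/7·(I − 2p_x − 12p_y)/p_x.
Discretionary income = 240 − 2·28.15 − 12·5 = 123.7; x* = 2 + 5/7·123.7/28.15 = 5.1388; y* = 12 + 2/7·123.7/5 = 19.0686.
Utility at the optimum: U(5.1388, 19.0686) = 3.9582.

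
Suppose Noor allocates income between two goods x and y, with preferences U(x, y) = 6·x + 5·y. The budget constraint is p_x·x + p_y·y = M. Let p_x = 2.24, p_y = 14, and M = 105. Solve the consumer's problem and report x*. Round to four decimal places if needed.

x* = 46.875

Perfect substitutes: compare marginal utility per dollar. 6/p_x vs 5/p_y → 2.6786 vs 0.3571.
x gives more utility per dollar, so spend all income on x: x* = M/p_x, y* = 0.
Numerically: x* = 46.875, y* = 0.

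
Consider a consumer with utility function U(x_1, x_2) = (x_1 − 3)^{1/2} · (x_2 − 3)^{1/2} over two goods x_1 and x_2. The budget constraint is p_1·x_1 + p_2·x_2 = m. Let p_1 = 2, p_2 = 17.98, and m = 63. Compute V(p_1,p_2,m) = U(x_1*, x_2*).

Let x_1' = x_1−3, x_2' = x_2−3. MRS = x_2'/x_1' = p_1/p_2.
After buying the subsistence bundle (3, 3), a share 0.5 of the remaining income goes to x_1: x_1* = 3 + 0.5·(m − 3p_1 − 3p_2)/p_1.
Discretionary income = 63 − 3·2 − 3·17.98 = 3.06; x_1* = 3 + 0.5·3.06/2 = 3.765; x_2* = 3 + 0.5·3.06/17.98 = 3.0851.
Utility at the optimum: U(3.765, 3.0851) = 0.2551.

V = 0.2551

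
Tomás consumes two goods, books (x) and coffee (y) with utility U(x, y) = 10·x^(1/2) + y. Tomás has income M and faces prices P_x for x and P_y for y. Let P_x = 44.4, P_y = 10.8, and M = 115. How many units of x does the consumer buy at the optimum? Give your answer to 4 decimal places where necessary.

MU_x = 5/√x, MU_y = 1. Tangency: 5/√x = P_x/P_y.
Thus x* = (5·P_y/P_x)² — independent of M — with the rest of income spent on y.
Plugging in: x* = (5·10.8/44.4)² = 1.4792.

x* = 1.4792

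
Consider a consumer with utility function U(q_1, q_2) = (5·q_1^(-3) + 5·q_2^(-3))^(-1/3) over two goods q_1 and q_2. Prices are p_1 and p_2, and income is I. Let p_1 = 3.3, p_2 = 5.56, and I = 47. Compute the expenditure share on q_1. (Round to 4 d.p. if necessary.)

MU_q_1 ∝ 5·q_1^(-4), MU_q_2 ∝ 5·q_2^(-4), so MRS = (q_2/q_1)^(4) = p_1/p_2.
Solve for the ratio: q_2/q_1 = [p_1/p_2]^(0.25).
With the ratio pinned down, the budget gives q_1* = I/(p_1 + p_2·(q_2/q_1)) and q_2* = (q_2/q_1)·q_1*.
Numerically q_2/q_1 = 0.877728, so q_1* = 47/(3.3 + 5.56·0.877728) = 5.7456 and q_2* = 0.877728·5.7456 = 5.0431.
Expenditure on q_1: 3.3·5.7456 = 18.9605; share = 0.4034.

share on q_1 = 0.4034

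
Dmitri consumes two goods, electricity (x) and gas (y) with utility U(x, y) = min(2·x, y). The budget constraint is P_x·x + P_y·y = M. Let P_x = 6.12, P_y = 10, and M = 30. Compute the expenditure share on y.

Leontief preferences: the optimum is at the kink where x/1 = y/2, i.e. y = 2·x.
Budget: P_x·x + P_y·2·x = M, so (P_x + 2·P_y)·x = M.
Demand: x*(P_x,P_y,M) = M/(P_x + 2·P_y), y* = 2·M/(P_x + 2·P_y).
Here 6.12 + 2·10 = 26.12, giving x* = 1.1485 and y* = 2.2971.
Expenditure on y: 10·2.2971 = 22.9709; share = 0.7657.

share on y = 0.7657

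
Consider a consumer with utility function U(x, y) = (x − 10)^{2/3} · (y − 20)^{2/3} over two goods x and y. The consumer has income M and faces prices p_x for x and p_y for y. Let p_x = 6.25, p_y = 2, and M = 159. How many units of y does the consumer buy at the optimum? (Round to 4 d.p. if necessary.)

MRS = (y−20)/(x−10). Tangency with p_x/p_y gives y−20 = (p_x/p_y)·(x−10).
Substituting into the budget: x* = 10 + 0.5·(M − 10·p_x − 20·p_y)/p_x, and y* = 20 + 0.5·(…)/p_y.
Discretionary income = 159 − 10·6.25 − 20·2 = 56.5; y* = 20 + 0.5·56.5/2 = 34.125.

y* = 34.125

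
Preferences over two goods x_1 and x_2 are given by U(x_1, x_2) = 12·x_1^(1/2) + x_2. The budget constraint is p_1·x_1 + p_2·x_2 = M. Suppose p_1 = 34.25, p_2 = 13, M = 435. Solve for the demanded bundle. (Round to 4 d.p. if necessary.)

MU_x_1 = 6/√x_1, MU_x_2 = 1. Tangency: 6/√x_1 = p_1/p_2.
Solve: √x_1 = 6·p_2/p_1, so x_1*(p_1,p_2) = (6·p_2/p_1)², and x_2* = (M − p_1·x_1*)/p_2.
Plugging in: x_1* = (6·13/34.25)² = 5.1864, x_2* = 19.7973.

x_1* = 5.1864, x_2* = 19.7973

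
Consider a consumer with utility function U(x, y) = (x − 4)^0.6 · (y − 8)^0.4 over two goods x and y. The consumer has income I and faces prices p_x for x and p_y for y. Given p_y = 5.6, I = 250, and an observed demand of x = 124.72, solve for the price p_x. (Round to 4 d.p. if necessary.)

MRS = (3/2)·(y−8)/(x−4). Tangency with p_x/p_y gives y−8 = (2/3)·(p_x/p_y)·(x−4).
Substituting into the budget: x* = 4 + 0.6·(I − 4·p_x − 8·p_y)/p_x, and y* = 8 + 0.4·(…)/p_y.
Set x* = 124.72 in the demand function and solve for p_x: p_x = 1.

p_x = 1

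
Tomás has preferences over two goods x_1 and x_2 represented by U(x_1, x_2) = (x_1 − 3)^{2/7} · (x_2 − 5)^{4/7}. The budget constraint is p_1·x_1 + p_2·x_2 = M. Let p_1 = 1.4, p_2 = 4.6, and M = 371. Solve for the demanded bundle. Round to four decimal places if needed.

Discretionary income = 371 − 3·1.4 − 5·4.6 = 343.8; x_1* = 3 + 1/3·343.8/1.4 = 84.8571; x_2* = 5 + 2/3·343.8/4.6 = 54.8261.

x_1* = 84.8571, x_2* = 54.8261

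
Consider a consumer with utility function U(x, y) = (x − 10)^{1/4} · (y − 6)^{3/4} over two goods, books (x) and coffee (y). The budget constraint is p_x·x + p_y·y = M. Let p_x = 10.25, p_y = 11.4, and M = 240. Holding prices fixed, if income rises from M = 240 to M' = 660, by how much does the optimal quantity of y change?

Δy* = 27.6316

Let x' = x−10, y' = y−6. MRS = (1/3)·y'/x' = p_x/p_y.
After buying the subsistence bundle (10, 6), a share 0.25 of the remaining income goes to x: x* = 10 + 0.25·(M − 10p_x − 6p_y)/p_x.
Discretionary income = 240 − 10·10.25 − 6·11.4 = 69.1; y* = 6 + 0.75·69.1/11.4 = 10.5461.
At M' = 660: y* = 38.1776. Change: 38.1776 − 10.5461 = 27.6316.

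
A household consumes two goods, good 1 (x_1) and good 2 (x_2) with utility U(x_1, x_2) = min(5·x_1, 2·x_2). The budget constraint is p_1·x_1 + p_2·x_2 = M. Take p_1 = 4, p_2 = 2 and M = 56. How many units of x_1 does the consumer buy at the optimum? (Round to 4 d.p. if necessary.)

Demand: x_1*(p_1,p_2,M) = 2·M/(2·p_1 + 5·p_2), x_2* = 5·M/(2·p_1 + 5·p_2).
Here 2·4 + 5·2 = 18, giving x_1* = 6.2222.

x_1* = 6.2222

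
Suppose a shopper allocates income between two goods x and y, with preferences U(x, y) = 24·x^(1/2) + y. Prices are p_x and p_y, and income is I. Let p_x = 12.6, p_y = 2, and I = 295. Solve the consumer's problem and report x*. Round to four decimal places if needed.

Utility is quasi-linear in y; the FOC for x is 12/√x = p_x/p_y.
Thus x* = (12·p_y/p_x)² — independent of I — with the rest of income spent on y.
Plugging in: x* = (12·2/12.6)² = 3.6281.

x* = 3.6281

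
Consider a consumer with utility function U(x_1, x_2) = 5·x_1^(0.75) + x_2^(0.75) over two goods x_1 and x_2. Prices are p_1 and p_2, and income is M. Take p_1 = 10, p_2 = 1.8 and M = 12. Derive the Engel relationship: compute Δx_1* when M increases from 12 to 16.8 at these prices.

Δx_1* = 0.3767

MRS = MU_x_1/MU_x_2 = 5·(x_2/x_1)^(0.25). Set equal to p_1/p_2.
Hence x_2/x_1 = ((1/5)·p_1/p_2)^(1/(0.25)), i.e. raised to the 4 power.
Substitute x_2 = (x_2/x_1)·x_1 into the budget: x_1* = M/(p_1 + p_2·(x_2/x_1)).
Numerically x_2/x_1 = 1.524158, so x_1* = 12/(10 + 1.8·1.524158) = 0.9417.
At M' = 16.8: x_1* = 1.3183. Change: 1.3183 − 0.9417 = 0.3767.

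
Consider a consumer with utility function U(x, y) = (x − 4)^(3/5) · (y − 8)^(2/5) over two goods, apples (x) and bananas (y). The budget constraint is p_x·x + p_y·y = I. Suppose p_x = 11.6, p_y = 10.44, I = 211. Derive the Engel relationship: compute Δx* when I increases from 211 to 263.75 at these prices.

Δx* = 2.7284

This is Cobb-Douglas in (x−4, y−8): tangency gives 0.6·p_y·(y−8) = 0.4·p_x·(x−4).
After buying the subsistence bundle (4, 8), a share 0.6 of the remaining income goes to x: x* = 4 + 0.6·(I − 4p_x − 8p_y)/p_x.
Discretionary income = 211 − 4·11.6 − 8·10.44 = 81.08; x* = 4 + 0.6·81.08/11.6 = 8.1938.
At I' = 263.75: x* = 10.9222. Change: 10.9222 − 8.1938 = 2.7284.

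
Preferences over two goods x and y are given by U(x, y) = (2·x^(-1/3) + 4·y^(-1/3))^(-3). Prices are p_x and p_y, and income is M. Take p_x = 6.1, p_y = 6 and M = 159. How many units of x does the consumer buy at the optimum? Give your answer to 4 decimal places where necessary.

x* = 9.7447

MRS = MU_x/MU_y = (1/2)·(y/x)^(4/3). Set equal to p_x/p_y.
Solve for the ratio: y/x = [2·p_x/p_y]^(0.75).
With the ratio pinned down, the budget gives x* = M/(p_x + p_y·(y/x)) and y* = (y/x)·x*.
Numerically y/x = 1.702772, so x* = 159/(6.1 + 6·1.702772) = 9.7447.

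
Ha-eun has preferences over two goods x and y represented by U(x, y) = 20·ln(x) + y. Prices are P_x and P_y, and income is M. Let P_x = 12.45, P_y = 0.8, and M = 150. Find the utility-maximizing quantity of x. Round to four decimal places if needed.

x* = 1.2851

Set MRS = P_x/P_y: (20/x)/1 = P_x/P_y.
So x*(P_x,P_y) = 20·P_y/P_x, independent of income; and y* = (M − 20·P_y)/P_y.
At the given prices: x* = 20·0.8/12.45 = 1.2851.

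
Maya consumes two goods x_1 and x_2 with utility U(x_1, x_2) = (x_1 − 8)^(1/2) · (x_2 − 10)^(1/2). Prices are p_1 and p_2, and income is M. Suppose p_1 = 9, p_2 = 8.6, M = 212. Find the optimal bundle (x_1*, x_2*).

MRS = (x_2−10)/(x_1−8). Tangency with p_1/p_2 gives x_2−10 = (p_1/p_2)·(x_1−8).
Substituting into the budget: x_1* = 8 + 0.5·(M − 8·p_1 − 10·p_2)/p_1, and x_2* = 10 + 0.5·(…)/p_2.
Discretionary income = 212 − 8·9 − 10·8.6 = 54; x_1* = 8 + 0.5·54/9 = 11; x_2* = 10 + 0.5·54/8.6 = 13.1395.

x_1* = 11, x_2* = 13.1395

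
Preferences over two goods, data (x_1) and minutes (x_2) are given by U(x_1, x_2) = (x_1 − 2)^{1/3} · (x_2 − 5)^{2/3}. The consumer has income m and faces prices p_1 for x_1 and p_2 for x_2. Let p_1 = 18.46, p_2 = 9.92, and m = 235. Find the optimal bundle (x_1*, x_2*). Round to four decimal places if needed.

Let x_1' = x_1−2, x_2' = x_2−5. MRS = (1/2)·x_2'/x_1' = p_1/p_2.
After buying the subsistence bundle (2, 5), a share 1/3 of the remaining income goes to x_1: x_1* = 2 + 1/3·(m − 2p_1 − 5p_2)/p_1.
Discretionary income = 235 − 2·18.46 − 5·9.92 = 148.48; x_1* = 2 + 1/3·148.48/18.46 = 4.6811; x_2* = 5 + 2/3·148.48/9.92 = 14.9785.

x_1* = 4.6811, x_2* = 14.9785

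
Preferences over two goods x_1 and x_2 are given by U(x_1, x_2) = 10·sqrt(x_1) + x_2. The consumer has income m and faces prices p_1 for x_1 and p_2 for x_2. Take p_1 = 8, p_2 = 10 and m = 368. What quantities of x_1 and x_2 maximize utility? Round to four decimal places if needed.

x_1* = 39.0625, x_2* = 5.55

Set MRS = p_1/p_2: 5·x_1^(−1/2) = p_1/p_2.
Thus x_1* = (5·p_2/p_1)² — independent of m — with the rest of income spent on x_2.
Plugging in: x_1* = (5·10/8)² = 39.0625, x_2* = 5.55.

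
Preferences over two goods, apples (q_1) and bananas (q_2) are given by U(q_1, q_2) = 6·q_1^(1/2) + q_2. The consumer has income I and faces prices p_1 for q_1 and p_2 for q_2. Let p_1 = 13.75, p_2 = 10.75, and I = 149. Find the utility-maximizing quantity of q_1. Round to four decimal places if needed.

Set MRS = p_1/p_2: 3·q_1^(−1/2) = p_1/p_2.
Solve: √q_1 = 3·p_2/p_1, so q_1*(p_1,p_2) = (3·p_2/p_1)², and q_2* = (I − p_1·q_1*)/p_2.
Plugging in: q_1* = (3·10.75/13.75)² = 5.5012.

q_1* = 5.5012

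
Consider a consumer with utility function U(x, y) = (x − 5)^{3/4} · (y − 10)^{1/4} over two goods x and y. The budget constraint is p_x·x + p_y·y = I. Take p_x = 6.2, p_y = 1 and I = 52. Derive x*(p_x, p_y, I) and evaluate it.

x* = 6.3306

Let x' = x−5, y' = y−10. MRS = 3·y'/x' = p_x/p_y.
Substituting into the budget: x* = 5 + 0.75·(I − 5·p_x − 10·p_y)/p_x, and y* = 10 + 0.25·(…)/p_y.
Discretionary income = 52 − 5·6.2 − 10·1 = 11; x* = 5 + 0.75·11/6.2 = 6.3306.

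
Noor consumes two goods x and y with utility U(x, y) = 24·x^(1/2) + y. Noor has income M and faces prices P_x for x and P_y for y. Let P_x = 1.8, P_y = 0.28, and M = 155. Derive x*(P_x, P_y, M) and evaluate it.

x* = 3.4844

Utility is quasi-linear in y; the FOC for x is 12/√x = P_x/P_y.
Solve: √x = 12·P_y/P_x, so x*(P_x,P_y) = (12·P_y/P_x)², and y* = (M − P_x·x*)/P_y.
Plugging in: x* = (12·0.28/1.8)² = 3.4844.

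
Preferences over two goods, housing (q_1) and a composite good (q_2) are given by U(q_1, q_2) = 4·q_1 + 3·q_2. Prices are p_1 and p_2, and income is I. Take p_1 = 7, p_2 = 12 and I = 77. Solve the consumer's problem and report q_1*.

q_1 gives more utility per dollar, so spend all income on q_1: q_1* = I/p_1, q_2* = 0.
Numerically: q_1* = 11, q_2* = 0.

q_1* = 11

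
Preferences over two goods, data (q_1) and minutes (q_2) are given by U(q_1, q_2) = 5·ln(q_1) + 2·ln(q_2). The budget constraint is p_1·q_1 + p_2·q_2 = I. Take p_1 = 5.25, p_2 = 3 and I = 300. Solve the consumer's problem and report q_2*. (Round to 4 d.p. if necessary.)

q_2* = 28.5714

Demand: q_1*(p_1,p_2,I) = 5/7·I/p_1 and q_2* = 2/7·I/p_2.
At p_1=5.25, p_2=3, I=300: q_2* = 2/7·300/3 = 28.5714.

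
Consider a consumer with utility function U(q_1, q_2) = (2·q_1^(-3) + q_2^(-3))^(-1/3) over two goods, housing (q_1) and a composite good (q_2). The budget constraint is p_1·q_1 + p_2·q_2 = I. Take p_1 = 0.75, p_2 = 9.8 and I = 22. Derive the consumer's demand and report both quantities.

q_1* = 4.327, q_2* = 1.9138

From the CES first-order condition, 2·(q_2/q_1)^(4) = p_1/p_2.
Solve for the ratio: q_2/q_1 = [(1/2)·p_1/p_2]^(0.25).
With the ratio pinned down, the budget gives q_1* = I/(p_1 + p_2·(q_2/q_1)) and q_2* = (q_2/q_1)·q_1*.
Numerically q_2/q_1 = 0.442284, so q_1* = 22/(0.75 + 9.8·0.442284) = 4.327 and q_2* = 0.442284·4.327 = 1.9138.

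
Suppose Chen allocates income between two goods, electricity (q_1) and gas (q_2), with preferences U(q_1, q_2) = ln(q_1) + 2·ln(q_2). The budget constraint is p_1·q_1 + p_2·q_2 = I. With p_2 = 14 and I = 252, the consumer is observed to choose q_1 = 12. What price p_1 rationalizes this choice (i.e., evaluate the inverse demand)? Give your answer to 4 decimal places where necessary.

The MRS is (1/2)·q_2/q_1. Set MRS = p_1/p_2.
Rearranging, p_2·q_2 = 2·p_1·q_1. Substituting into the budget gives p_1·q_1·(1 + 2) = I.
Demand: q_1*(p_1,p_2,I) = 1/3·I/p_1 and q_2* = 2/3·I/p_2.
Set q_1* = 12 in the demand function and solve for p_1: p_1 = 7.

p_1 = 7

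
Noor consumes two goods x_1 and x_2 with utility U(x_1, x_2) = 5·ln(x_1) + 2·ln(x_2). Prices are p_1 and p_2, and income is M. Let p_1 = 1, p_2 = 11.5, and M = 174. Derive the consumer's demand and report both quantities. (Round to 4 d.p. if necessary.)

At p_1=1, p_2=11.5, M=174: x_1* = 5/7·174/1 = 124.2857, x_2* = 4.323.

x_1* = 124.2857, x_2* = 4.323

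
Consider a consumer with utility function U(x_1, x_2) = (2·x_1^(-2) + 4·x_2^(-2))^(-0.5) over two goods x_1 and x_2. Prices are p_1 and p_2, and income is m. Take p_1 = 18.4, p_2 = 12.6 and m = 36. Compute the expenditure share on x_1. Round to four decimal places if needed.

MRS = MU_x_1/MU_x_2 = (1/2)·(x_2/x_1)^(3). Set equal to p_1/p_2.
Hence x_2/x_1 = (2·p_1/p_2)^(1/(3)), i.e. raised to the 1/3 power.
With the ratio pinned down, the budget gives x_1* = m/(p_1 + p_2·(x_2/x_1)) and x_2* = (x_2/x_1)·x_1*.
Numerically x_2/x_1 = 1.429417, so x_1* = 36/(18.4 + 12.6·1.429417) = 0.9887 and x_2* = 1.429417·0.9887 = 1.4133.
Expenditure on x_1: 18.4·0.9887 = 18.1925; share = 0.5053.

share on x_1 = 0.5053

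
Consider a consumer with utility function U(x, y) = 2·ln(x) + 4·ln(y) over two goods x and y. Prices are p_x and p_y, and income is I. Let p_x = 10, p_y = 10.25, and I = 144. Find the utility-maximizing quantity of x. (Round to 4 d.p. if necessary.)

MU_x/MU_y = (2·y)/(4·x); tangency sets this equal to p_x/p_y.
Rearranging, p_y·y = 2·p_x·x. Substituting into the budget gives p_x·x·(1 + 2) = I.
Demand: x*(p_x,p_y,I) = 1/3·I/p_x and y* = 2/3·I/p_y.
At p_x=10, p_y=10.25, I=144: x* = 1/3·144/10 = 4.8.

x* = 4.8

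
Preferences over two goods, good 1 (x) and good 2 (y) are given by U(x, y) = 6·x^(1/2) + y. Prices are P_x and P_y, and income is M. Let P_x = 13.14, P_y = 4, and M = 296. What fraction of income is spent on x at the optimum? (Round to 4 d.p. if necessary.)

Utility is quasi-linear in y; the FOC for x is 3/√x = P_x/P_y.
Solve: √x = 3·P_y/P_x, so x*(P_x,P_y) = (3·P_y/P_x)², and y* = (M − P_x·x*)/P_y.
Plugging in: x* = (3·4/13.14)² = 0.834, y* = 71.2603.
Expenditure on x: 13.14·0.834 = 10.9589; share = 0.037.

share on x = 0.037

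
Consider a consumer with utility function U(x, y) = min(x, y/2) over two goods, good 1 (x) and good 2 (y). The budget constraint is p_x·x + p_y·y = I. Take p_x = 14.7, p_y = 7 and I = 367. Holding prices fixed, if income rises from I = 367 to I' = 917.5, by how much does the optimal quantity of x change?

Δx* = 19.1812

With perfect complements, no substitution: consume in ratio x:y = 1:2.
Budget: p_x·x + p_y·2·x = I, so (p_x + 2·p_y)·x = I.
Demand: x*(p_x,p_y,I) = I/(p_x + 2·p_y), y* = 2·I/(p_x + 2·p_y).
Here 14.7 + 2·7 = 28.7, giving x* = 12.7875.
At I' = 917.5: x* = 31.9686. Change: 31.9686 − 12.7875 = 19.1812.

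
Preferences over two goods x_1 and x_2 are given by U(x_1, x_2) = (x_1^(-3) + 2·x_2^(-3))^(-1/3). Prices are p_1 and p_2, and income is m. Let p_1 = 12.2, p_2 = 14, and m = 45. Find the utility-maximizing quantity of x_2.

x_2* = 1.8279

From the CES first-order condition, (1/2)·(x_2/x_1)^(4) = p_1/p_2.
Solve for the ratio: x_2/x_1 = [2·p_1/p_2]^(0.25).
With the ratio pinned down, the budget gives x_1* = m/(p_1 + p_2·(x_2/x_1)) and x_2* = (x_2/x_1)·x_1*.
Numerically x_2/x_1 = 1.148988, so x_1* = 45/(12.2 + 14·1.148988) = 1.5909 and x_2* = 1.148988·1.5909 = 1.8279.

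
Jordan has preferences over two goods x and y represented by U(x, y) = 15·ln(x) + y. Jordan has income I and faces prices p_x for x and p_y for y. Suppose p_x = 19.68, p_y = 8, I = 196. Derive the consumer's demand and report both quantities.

x* = 6.0976, y* = 9.5

MU_x = 15/x, MU_y = 1. Tangency: 15/x = p_x/p_y.
So x*(p_x,p_y) = 15·p_y/p_x, independent of income; and y* = (I − 15·p_y)/p_y.
At the given prices: x* = 15·8/19.68 = 6.0976, and y* = 9.5.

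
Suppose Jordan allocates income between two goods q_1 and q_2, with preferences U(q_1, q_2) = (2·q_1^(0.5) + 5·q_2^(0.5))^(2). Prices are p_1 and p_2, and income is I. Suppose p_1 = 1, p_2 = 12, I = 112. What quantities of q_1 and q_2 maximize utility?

q_1* = 73.6438, q_2* = 3.1963

Substitute q_2 = (q_2/q_1)·q_1 into the budget: q_1* = I/(p_1 + p_2·(q_2/q_1)).
Numerically q_2/q_1 = 0.043403, so q_1* = 112/(1 + 12·0.043403) = 73.6438 and q_2* = 0.043403·73.6438 = 3.1963.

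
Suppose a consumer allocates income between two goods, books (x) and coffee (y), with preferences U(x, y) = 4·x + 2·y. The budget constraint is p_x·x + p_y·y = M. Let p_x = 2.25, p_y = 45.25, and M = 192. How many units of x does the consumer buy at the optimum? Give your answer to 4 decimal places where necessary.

x* = 85.3333

Linear utility — the consumer picks whichever good has higher MU/price: 4/2.25 = 1.7778 vs 2/45.25 = 0.0442.
x gives more utility per dollar, so spend all income on x: x* = M/p_x, y* = 0.
Numerically: x* = 85.3333, y* = 0.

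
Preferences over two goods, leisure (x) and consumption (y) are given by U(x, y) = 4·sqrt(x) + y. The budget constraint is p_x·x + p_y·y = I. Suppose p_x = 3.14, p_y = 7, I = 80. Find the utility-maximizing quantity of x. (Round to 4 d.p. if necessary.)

Utility is quasi-linear in y; the FOC for x is 2/√x = p_x/p_y.
Solve: √x = 2·p_y/p_x, so x*(p_x,p_y) = (2·p_y/p_x)², and y* = (I − p_x·x*)/p_y.
Plugging in: x* = (2·7/3.14)² = 19.8791.

x* = 19.8791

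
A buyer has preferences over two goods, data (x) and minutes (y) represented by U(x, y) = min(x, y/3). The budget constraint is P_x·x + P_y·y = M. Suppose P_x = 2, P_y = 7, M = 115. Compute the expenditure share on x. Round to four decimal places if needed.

Demand: x*(P_x,P_y,M) = M/(P_x + 3·P_y), y* = 3·M/(P_x + 3·P_y).
Here 2 + 3·7 = 23, giving x* = 5 and y* = 15.
Expenditure on x: 2·5 = 10; share = 0.087.

share on x = 0.087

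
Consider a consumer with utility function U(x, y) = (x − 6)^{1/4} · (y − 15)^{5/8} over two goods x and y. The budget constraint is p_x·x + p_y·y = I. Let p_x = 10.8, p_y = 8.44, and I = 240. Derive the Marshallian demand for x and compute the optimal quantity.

Substituting into the budget: x* = 6 + 2/7·(I − 6·p_x − 15·p_y)/p_x, and y* = 15 + 5/7·(…)/p_y.
Discretionary income = 240 − 6·10.8 − 15·8.44 = 48.6; x* = 6 + 2/7·48.6/10.8 = 7.2857.

x* = 7.2857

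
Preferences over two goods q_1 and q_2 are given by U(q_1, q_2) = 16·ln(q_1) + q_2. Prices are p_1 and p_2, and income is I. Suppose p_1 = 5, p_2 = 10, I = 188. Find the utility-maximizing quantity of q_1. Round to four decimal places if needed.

q_1* = 32

MU_q_1 = 16/q_1, MU_q_2 = 1. Tangency: 16/q_1 = p_1/p_2.
So q_1*(p_1,p_2) = 16·p_2/p_1, independent of income; and q_2* = (I − 16·p_2)/p_2.
At the given prices: q_1* = 16·10/5 = 32.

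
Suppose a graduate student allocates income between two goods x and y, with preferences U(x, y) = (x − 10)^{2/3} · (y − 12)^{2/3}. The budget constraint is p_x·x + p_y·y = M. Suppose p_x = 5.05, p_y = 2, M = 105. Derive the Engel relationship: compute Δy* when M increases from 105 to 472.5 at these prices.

Δy* = 91.875

This is Cobb-Douglas in (x−10, y−12): tangency gives 2/3·p_y·(y−12) = 2/3·p_x·(x−10).
After buying the subsistence bundle (10, 12), a share 0.5 of the remaining income goes to x: x* = 10 + 0.5·(M − 10p_x − 12p_y)/p_x.
Discretionary income = 105 − 10·5.05 − 12·2 = 30.5; y* = 12 + 0.5·30.5/2 = 19.625.
At M' = 472.5: y* = 111.5. Change: 111.5 − 19.625 = 91.875.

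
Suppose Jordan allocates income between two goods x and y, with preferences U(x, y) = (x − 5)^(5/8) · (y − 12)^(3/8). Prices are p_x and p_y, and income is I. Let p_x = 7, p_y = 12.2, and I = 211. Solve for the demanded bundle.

Let x' = x−5, y' = y−12. MRS = (5/3)·y'/x' = p_x/p_y.
After buying the subsistence bundle (5, 12), a share 0.625 of the remaining income goes to x: x* = 5 + 0.625·(I − 5p_x − 12p_y)/p_x.
Discretionary income = 211 − 5·7 − 12·12.2 = 29.6; x* = 5 + 0.625·29.6/7 = 7.6429; y* = 12 + 0.375·29.6/12.2 = 12.9098.

x* = 7.6429, y* = 12.9098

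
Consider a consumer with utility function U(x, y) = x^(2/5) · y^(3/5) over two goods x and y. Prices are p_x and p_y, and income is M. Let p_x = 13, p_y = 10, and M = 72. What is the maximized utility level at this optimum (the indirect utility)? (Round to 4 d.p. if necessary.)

V = 3.3073

MU_x/MU_y = (0.4·y)/(0.6·x); tangency sets this equal to p_x/p_y.
So 0.4·p_y·y = 0.6·p_x·x; combined with the budget, a share 0.4 of income goes to x.
Demand: x*(p_x,p_y,M) = 0.4·M/p_x and y* = 0.6·M/p_y.
At p_x=13, p_y=10, M=72: x* = 0.4·72/13 = 2.2154, y* = 4.32.
Utility at the optimum: U(2.2154, 4.32) = 3.3073.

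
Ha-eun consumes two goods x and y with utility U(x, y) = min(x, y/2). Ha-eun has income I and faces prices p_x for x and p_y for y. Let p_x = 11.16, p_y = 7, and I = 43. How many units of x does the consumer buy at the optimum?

Leontief preferences: the optimum is at the kink where x/1 = y/2, i.e. y = 2·x.
Budget: p_x·x + p_y·2·x = I, so (p_x + 2·p_y)·x = I.
Demand: x*(p_x,p_y,I) = I/(p_x + 2·p_y), y* = 2·I/(p_x + 2·p_y).
Here 11.16 + 2·7 = 25.16, giving x* = 1.7091.

x* = 1.7091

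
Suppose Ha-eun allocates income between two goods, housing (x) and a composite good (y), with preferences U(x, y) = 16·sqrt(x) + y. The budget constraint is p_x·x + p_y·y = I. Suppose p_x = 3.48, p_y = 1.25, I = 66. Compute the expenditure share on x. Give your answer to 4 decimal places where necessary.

MU_x = 8/√x, MU_y = 1. Tangency: 8/√x = p_x/p_y.
Thus x* = (8·p_y/p_x)² — independent of I — with the rest of income spent on y.
Plugging in: x* = (8·1.25/3.48)² = 8.2574, y* = 29.8115.
Expenditure on x: 3.48·8.2574 = 28.7356; share = 0.4354.

share on x = 0.4354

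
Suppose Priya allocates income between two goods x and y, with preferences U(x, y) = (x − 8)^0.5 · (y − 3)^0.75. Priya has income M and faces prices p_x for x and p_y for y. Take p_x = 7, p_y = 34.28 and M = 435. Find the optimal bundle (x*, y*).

MRS = (2/3)·(y−3)/(x−8). Tangency with p_x/p_y gives y−3 = (3/2)·(p_x/p_y)·(x−8).
After buying the subsistence bundle (8, 3), a share 0.4 of the remaining income goes to x: x* = 8 + 0.4·(M − 8p_x − 3p_y)/p_x.
Discretionary income = 435 − 8·7 − 3·34.28 = 276.16; x* = 8 + 0.4·276.16/7 = 23.7806; y* = 3 + 0.6·276.16/34.28 = 7.8336.

x* = 23.7806, y* = 7.8336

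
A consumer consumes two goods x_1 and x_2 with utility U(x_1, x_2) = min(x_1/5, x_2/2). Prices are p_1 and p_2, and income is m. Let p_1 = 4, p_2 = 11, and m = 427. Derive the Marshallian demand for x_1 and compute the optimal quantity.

x_1* = 50.8333

Leontief preferences: the optimum is at the kink where x_1/5 = x_2/2, i.e. x_2 = (2/5)·x_1.
Budget: p_1·x_1 + p_2·(2/5)·x_1 = m, so (5·p_1 + 2·p_2)·x_1 = 5·m.
Demand: x_1*(p_1,p_2,m) = 5·m/(5·p_1 + 2·p_2), x_2* = 2·m/(5·p_1 + 2·p_2).
Here 5·4 + 2·11 = 42, giving x_1* = 50.8333.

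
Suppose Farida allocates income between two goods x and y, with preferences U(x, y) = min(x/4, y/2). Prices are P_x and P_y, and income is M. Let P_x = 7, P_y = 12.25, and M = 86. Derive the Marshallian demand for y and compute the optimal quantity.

Demand: x*(P_x,P_y,M) = 4·M/(4·P_x + 2·P_y), y* = 2·M/(4·P_x + 2·P_y).
Here 4·7 + 2·12.25 = 52.5, giving y* = 3.2762.

y* = 3.2762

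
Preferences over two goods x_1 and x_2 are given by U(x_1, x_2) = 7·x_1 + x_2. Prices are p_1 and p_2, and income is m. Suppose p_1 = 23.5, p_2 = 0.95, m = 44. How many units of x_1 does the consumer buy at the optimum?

Linear utility — the consumer picks whichever good has higher MU/price: 7/23.5 = 0.2979 vs 1/0.95 = 1.0526.
x_2 gives more utility per dollar, so spend all income on x_2: x_2* = m/p_2, x_1* = 0.
Numerically: x_1* = 0, x_2* = 46.3158.

x_1* = 0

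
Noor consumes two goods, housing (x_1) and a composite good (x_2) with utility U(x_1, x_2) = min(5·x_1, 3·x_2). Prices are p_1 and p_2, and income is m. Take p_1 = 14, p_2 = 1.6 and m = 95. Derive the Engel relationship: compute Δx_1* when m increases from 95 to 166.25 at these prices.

With perfect complements, no substitution: consume in ratio x_1:x_2 = 3:5.
Budget: p_1·x_1 + p_2·(5/3)·x_1 = m, so (3·p_1 + 5·p_2)·x_1 = 3·m.
Demand: x_1*(p_1,p_2,m) = 3·m/(3·p_1 + 5·p_2), x_2* = 5·m/(3·p_1 + 5·p_2).
Here 3·14 + 5·1.6 = 50, giving x_1* = 5.7.
At m' = 166.25: x_1* = 9.975. Change: 9.975 − 5.7 = 4.275.

Δx_1* = 4.275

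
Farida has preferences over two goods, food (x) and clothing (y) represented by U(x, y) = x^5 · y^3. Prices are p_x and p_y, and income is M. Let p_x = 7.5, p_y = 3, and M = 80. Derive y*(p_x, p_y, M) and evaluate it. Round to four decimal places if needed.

Tangency: MRS = (5/3)·y/x = p_x/p_y.
So 5·p_y·y = 3·p_x·x; combined with the budget, a share 0.625 of income goes to x.
Demand: x*(p_x,p_y,M) = 0.625·M/p_x and y* = 0.375·M/p_y.
At p_x=7.5, p_y=3, M=80: y* = 0.375·80/3 = 10.

y* = 10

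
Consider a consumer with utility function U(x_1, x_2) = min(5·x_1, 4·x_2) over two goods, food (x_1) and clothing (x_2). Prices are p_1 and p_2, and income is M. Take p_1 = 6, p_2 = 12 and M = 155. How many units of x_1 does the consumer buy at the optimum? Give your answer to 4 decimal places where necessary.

Demand: x_1*(p_1,p_2,M) = 4·M/(4·p_1 + 5·p_2), x_2* = 5·M/(4·p_1 + 5·p_2).
Here 4·6 + 5·12 = 84, giving x_1* = 7.381.

x_1* = 7.381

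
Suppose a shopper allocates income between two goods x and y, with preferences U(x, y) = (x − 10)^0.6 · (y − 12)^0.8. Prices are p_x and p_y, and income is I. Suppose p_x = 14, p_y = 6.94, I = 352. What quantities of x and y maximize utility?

Substituting into the budget: x* = 10 + 3/7·(I − 10·p_x − 12·p_y)/p_x, and y* = 12 + 4/7·(…)/p_y.
Discretionary income = 352 − 10·14 − 12·6.94 = 128.72; x* = 10 + 3/7·128.72/14 = 13.9404; y* = 12 + 4/7·128.72/6.94 = 22.5986.

x* = 13.9404, y* = 22.5986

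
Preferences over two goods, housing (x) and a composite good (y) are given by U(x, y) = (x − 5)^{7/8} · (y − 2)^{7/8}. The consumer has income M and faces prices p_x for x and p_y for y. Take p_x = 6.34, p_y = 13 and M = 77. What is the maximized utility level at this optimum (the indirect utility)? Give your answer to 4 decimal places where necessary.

V = 1.1127

Substituting into the budget: x* = 5 + 0.5·(M − 5·p_x − 2·p_y)/p_x, and y* = 2 + 0.5·(…)/p_y.
Discretionary income = 77 − 5·6.34 − 2·13 = 19.3; x* = 5 + 0.5·19.3/6.34 = 6.5221; y* = 2 + 0.5·19.3/13 = 2.7423.
Utility at the optimum: U(6.5221, 2.7423) = 1.1127.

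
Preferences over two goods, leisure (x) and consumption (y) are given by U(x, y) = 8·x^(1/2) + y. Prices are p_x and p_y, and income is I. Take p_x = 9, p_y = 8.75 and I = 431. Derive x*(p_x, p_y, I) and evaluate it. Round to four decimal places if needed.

Plugging in: x* = (4·8.75/9)² = 15.1235.

x* = 15.1235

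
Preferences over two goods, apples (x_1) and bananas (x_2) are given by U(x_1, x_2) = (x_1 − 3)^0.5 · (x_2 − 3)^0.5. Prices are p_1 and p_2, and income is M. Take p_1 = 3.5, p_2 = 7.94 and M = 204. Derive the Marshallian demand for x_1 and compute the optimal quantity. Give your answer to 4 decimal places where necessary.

x_1* = 27.24

MRS = (x_2−3)/(x_1−3). Tangency with p_1/p_2 gives x_2−3 = (p_1/p_2)·(x_1−3).
Substituting into the budget: x_1* = 3 + 0.5·(M − 3·p_1 − 3·p_2)/p_1, and x_2* = 3 + 0.5·(…)/p_2.
Discretionary income = 204 − 3·3.5 − 3·7.94 = 169.68; x_1* = 3 + 0.5·169.68/3.5 = 27.24.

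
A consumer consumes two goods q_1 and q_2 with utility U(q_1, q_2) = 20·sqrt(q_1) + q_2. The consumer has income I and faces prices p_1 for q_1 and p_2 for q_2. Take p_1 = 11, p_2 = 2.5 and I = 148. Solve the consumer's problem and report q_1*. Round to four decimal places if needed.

q_1* = 5.1653

Utility is quasi-linear in q_2; the FOC for q_1 is 10/√q_1 = p_1/p_2.
Thus q_1* = (10·p_2/p_1)² — independent of I — with the rest of income spent on q_2.
Plugging in: q_1* = (10·2.5/11)² = 5.1653.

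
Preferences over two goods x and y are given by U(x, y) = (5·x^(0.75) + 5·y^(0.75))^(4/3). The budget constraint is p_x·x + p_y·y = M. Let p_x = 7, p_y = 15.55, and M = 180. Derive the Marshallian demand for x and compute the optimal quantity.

MU_x ∝ 5·x^(-0.25), MU_y ∝ 5·y^(-0.25), so MRS = (y/x)^(0.25) = p_x/p_y.
Hence y/x = (p_x/p_y)^(1/(0.25)), i.e. raised to the 4 power.
With the ratio pinned down, the budget gives x* = M/(p_x + p_y·(y/x)) and y* = (y/x)·x*.
Numerically y/x = 0.041065, so x* = 180/(7 + 15.55·0.041065) = 23.5647.

x* = 23.5647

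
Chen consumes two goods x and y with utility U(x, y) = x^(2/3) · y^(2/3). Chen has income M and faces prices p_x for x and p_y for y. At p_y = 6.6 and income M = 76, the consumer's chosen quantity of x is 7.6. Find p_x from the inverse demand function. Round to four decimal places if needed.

MU_x/MU_y = (2/3·y)/(2/3·x); tangency sets this equal to p_x/p_y.
So 2/3·p_y·y = 2/3·p_x·x; combined with the budget, a share 0.5 of income goes to x.
Demand: x*(p_x,p_y,M) = 0.5·M/p_x and y* = 0.5·M/p_y.
Set x* = 7.6 in the demand function and solve for p_x: p_x = 5.

p_x = 5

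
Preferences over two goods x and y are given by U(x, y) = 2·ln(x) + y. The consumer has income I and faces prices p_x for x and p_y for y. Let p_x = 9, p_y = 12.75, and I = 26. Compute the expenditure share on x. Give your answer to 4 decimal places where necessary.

Set MRS = p_x/p_y: (2/x)/1 = p_x/p_y.
So x*(p_x,p_y) = 2·p_y/p_x, independent of income; and y* = (I − 2·p_y)/p_y.
At the given prices: x* = 2·12.75/9 = 2.8333, and y* = 0.0392.
Expenditure on x: 9·2.8333 = 25.5; share = 0.9808.

share on x = 0.9808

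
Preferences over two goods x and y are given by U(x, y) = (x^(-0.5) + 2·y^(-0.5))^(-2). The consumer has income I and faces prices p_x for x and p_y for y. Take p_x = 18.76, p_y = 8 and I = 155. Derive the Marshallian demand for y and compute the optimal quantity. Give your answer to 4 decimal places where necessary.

MU_x ∝ x^(-1.5), MU_y ∝ 2·y^(-1.5), so MRS = (1/2)·(y/x)^(1.5) = p_x/p_y.
Hence y/x = (2·p_x/p_y)^(1/(1.5)), i.e. raised to the 2/3 power.
With the ratio pinned down, the budget gives x* = I/(p_x + p_y·(y/x)) and y* = (y/x)·x*.
Numerically y/x = 2.801874, so x* = 155/(18.76 + 8·2.801874) = 3.7644 and y* = 2.801874·3.7644 = 10.5474.

y* = 10.5474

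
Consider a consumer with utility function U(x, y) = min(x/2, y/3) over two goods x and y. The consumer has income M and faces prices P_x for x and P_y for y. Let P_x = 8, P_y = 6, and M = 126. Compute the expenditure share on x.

share on x = 0.4706

Leontief preferences: the optimum is at the kink where x/2 = y/3, i.e. y = (3/2)·x.
Budget: P_x·x + P_y·(3/2)·x = M, so (2·P_x + 3·P_y)·x = 2·M.
Demand: x*(P_x,P_y,M) = 2·M/(2·P_x + 3·P_y), y* = 3·M/(2·P_x + 3·P_y).
Here 2·8 + 3·6 = 34, giving x* = 7.4118 and y* = 11.1176.
Expenditure on x: 8·7.4118 = 59.2941; share = 0.4706.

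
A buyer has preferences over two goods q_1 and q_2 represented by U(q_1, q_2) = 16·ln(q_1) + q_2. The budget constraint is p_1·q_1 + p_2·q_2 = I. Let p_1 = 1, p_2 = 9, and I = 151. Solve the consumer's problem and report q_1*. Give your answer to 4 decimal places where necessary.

MU_q_1 = 16/q_1, MU_q_2 = 1. Tangency: 16/q_1 = p_1/p_2.
So q_1*(p_1,p_2) = 16·p_2/p_1, independent of income; and q_2* = (I − 16·p_2)/p_2.
At the given prices: q_1* = 16·9/1 = 144.

q_1* = 144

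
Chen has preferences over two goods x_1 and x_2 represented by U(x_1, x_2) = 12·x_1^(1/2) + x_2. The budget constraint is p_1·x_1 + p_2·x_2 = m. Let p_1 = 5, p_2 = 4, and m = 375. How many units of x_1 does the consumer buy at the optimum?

x_1* = 23.04

Set MRS = p_1/p_2: 6·x_1^(−1/2) = p_1/p_2.
Solve: √x_1 = 6·p_2/p_1, so x_1*(p_1,p_2) = (6·p_2/p_1)², and x_2* = (m − p_1·x_1*)/p_2.
Plugging in: x_1* = (6·4/5)² = 23.04.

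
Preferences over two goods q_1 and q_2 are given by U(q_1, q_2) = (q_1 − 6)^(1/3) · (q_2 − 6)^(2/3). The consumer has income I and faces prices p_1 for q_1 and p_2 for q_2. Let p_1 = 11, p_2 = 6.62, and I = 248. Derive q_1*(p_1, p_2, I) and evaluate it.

q_1* = 10.3115

Let q_1' = q_1−6, q_2' = q_2−6. MRS = (1/2)·q_2'/q_1' = p_1/p_2.
Substituting into the budget: q_1* = 6 + 1/3·(I − 6·p_1 − 6·p_2)/p_1, and q_2* = 6 + 2/3·(…)/p_2.
Discretionary income = 248 − 6·11 − 6·6.62 = 142.28; q_1* = 6 + 1/3·142.28/11 = 10.3115.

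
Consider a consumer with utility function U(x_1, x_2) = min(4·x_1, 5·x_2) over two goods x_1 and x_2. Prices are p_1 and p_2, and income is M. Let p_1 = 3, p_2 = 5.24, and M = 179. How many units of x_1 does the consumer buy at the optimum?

Leontief preferences: the optimum is at the kink where x_1/5 = x_2/4, i.e. x_2 = (4/5)·x_1.
Budget: p_1·x_1 + p_2·(4/5)·x_1 = M, so (5·p_1 + 4·p_2)·x_1 = 5·M.
Demand: x_1*(p_1,p_2,M) = 5·M/(5·p_1 + 4·p_2), x_2* = 4·M/(5·p_1 + 4·p_2).
Here 5·3 + 4·5.24 = 35.96, giving x_1* = 24.8888.

x_1* = 24.8888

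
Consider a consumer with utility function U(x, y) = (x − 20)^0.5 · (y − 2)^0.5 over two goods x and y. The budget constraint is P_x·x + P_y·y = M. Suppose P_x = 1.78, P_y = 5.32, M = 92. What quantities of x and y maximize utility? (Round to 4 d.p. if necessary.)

x* = 32.8539, y* = 6.3008

Let x' = x−20, y' = y−2. MRS = y'/x' = P_x/P_y.
Substituting into the budget: x* = 20 + 0.5·(M − 20·P_x − 2·P_y)/P_x, and y* = 2 + 0.5·(…)/P_y.
Discretionary income = 92 − 20·1.78 − 2·5.32 = 45.76; x* = 20 + 0.5·45.76/1.78 = 32.8539; y* = 2 + 0.5·45.76/5.32 = 6.3008.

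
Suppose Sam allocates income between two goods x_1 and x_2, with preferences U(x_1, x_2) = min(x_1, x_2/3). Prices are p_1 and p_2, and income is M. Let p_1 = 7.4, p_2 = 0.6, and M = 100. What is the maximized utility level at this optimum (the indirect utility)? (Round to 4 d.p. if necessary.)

V = 10.8696

With perfect complements, no substitution: consume in ratio x_1:x_2 = 1:3.
Budget: p_1·x_1 + p_2·3·x_1 = M, so (p_1 + 3·p_2)·x_1 = M.
Demand: x_1*(p_1,p_2,M) = M/(p_1 + 3·p_2), x_2* = 3·M/(p_1 + 3·p_2).
Here 7.4 + 3·0.6 = 9.2, giving x_1* = 10.8696 and x_2* = 32.6087.
Utility at the optimum: U(10.8696, 32.6087) = 10.8696.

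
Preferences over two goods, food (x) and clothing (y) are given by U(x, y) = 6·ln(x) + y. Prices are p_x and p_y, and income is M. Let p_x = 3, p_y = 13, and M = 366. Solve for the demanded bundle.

MU_x = 6/x, MU_y = 1. Tangency: 6/x = p_x/p_y.
So x*(p_x,p_y) = 6·p_y/p_x, independent of income; and y* = (M − 6·p_y)/p_y.
At the given prices: x* = 6·13/3 = 26, and y* = 22.1538.

x* = 26, y* = 22.1538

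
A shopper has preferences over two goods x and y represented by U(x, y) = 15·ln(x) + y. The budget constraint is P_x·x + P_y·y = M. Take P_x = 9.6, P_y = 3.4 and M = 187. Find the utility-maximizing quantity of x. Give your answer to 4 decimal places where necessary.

x* = 5.3125

So x*(P_x,P_y) = 15·P_y/P_x, independent of income; and y* = (M − 15·P_y)/P_y.
At the given prices: x* = 15·3.4/9.6 = 5.3125.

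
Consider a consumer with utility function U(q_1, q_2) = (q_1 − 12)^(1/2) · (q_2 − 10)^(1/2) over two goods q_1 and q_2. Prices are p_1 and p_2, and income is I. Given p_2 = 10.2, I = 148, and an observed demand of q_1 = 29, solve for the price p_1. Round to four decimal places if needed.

p_1 = 1

This is Cobb-Douglas in (q_1−12, q_2−10): tangency gives 0.5·p_2·(q_2−10) = 0.5·p_1·(q_1−12).
After buying the subsistence bundle (12, 10), a share 0.5 of the remaining income goes to q_1: q_1* = 12 + 0.5·(I − 12p_1 − 10p_2)/p_1.
Set q_1* = 29 in the demand function and solve for p_1: p_1 = 1.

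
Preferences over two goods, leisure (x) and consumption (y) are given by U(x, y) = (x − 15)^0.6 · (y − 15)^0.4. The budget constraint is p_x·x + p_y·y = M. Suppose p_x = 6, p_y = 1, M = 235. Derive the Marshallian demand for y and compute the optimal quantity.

This is Cobb-Douglas in (x−15, y−15): tangency gives 0.6·p_y·(y−15) = 0.4·p_x·(x−15).
Substituting into the budget: x* = 15 + 0.6·(M − 15·p_x − 15·p_y)/p_x, and y* = 15 + 0.4·(…)/p_y.
Discretionary income = 235 − 15·6 − 15·1 = 130; y* = 15 + 0.4·130/1 = 67.

y* = 67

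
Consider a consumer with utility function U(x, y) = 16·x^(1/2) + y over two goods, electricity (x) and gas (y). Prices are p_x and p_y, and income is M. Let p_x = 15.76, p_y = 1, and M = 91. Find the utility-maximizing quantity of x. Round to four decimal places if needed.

x* = 0.2577

Thus x* = (8·p_y/p_x)² — independent of M — with the rest of income spent on y.
Plugging in: x* = (8·1/15.76)² = 0.2577.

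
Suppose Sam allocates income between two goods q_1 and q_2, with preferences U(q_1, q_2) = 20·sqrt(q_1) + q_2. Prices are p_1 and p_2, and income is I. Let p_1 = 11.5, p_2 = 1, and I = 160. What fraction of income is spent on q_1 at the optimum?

share on q_1 = 0.0543

MU_q_1 = 10/√q_1, MU_q_2 = 1. Tangency: 10/√q_1 = p_1/p_2.
Thus q_1* = (10·p_2/p_1)² — independent of I — with the rest of income spent on q_2.
Plugging in: q_1* = (10·1/11.5)² = 0.7561, q_2* = 151.3043.
Expenditure on q_1: 11.5·0.7561 = 8.6957; share = 0.0543.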